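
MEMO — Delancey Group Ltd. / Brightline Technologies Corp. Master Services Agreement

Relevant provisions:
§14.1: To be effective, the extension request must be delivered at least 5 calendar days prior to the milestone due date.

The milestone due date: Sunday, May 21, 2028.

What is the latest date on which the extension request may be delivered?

May 21, 2028 minus 5 days is May 16, 2028.

May 16, 2028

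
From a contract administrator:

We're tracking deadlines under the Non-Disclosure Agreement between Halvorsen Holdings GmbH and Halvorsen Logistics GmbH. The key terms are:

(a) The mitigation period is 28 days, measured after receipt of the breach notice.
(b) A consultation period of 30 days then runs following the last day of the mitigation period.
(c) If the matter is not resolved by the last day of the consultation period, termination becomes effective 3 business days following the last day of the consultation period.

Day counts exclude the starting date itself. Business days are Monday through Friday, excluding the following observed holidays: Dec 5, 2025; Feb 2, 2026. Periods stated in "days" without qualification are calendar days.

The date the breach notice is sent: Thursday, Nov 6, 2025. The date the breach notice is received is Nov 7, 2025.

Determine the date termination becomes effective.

Jan 7, 2026

Adding 28 calendar days to Nov 7, 2025 gives Dec 5, 2025, which is the last day of the mitigation period.
The last day of the consultation period: 30 calendar days after Dec 5, 2025 is Jan 4, 2026.
The date termination becomes effective: 3 business days after Sunday, Jan 4, 2026, skipping weekends — Jan 5, Jan 6, Jan 7 — lands on Wednesday, Jan 7, 2026.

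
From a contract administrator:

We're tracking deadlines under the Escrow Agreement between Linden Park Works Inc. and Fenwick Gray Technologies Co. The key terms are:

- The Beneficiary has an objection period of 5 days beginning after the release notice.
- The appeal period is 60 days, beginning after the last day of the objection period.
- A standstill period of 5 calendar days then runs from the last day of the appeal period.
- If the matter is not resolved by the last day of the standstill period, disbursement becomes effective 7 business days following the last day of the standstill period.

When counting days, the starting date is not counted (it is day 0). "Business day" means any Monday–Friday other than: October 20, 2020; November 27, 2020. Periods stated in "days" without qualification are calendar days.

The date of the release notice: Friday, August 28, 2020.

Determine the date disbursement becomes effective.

November 17, 2020

Adding 5 calendar days to August 28, 2020 gives September 2, 2020, which is the last day of the objection period.
The last day of the appeal period: 60 calendar days after September 2, 2020 is November 1, 2020.
Adding 5 calendar days to November 1, 2020 gives November 6, 2020, which is the last day of the standstill period.
The date disbursement becomes effective: counting 7 business days from Friday, November 6, 2020 (Nov 9, Nov 10, Nov 11, Nov 12, Nov 13, Nov 16, Nov 17, skipping weekends) reaches Tuesday, November 17, 2020.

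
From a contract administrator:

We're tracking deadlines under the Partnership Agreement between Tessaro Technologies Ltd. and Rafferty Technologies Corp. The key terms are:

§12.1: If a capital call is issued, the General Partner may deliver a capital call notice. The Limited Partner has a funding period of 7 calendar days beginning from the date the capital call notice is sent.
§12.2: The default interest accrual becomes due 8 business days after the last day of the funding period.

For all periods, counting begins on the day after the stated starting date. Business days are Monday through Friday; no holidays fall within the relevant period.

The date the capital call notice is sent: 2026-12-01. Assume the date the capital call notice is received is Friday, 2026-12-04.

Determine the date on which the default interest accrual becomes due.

The last day of the funding period: 7 calendar days after 2026-12-01 is 2026-12-08.
The date on which the default interest accrual becomes due: counting 8 business days from Tuesday, 2026-12-08 (Dec 9, Dec 10, Dec 11, Dec 14, Dec 15, Dec 16, Dec 17, Dec 18, skipping weekends) reaches Friday, 2026-12-18.

2026-12-18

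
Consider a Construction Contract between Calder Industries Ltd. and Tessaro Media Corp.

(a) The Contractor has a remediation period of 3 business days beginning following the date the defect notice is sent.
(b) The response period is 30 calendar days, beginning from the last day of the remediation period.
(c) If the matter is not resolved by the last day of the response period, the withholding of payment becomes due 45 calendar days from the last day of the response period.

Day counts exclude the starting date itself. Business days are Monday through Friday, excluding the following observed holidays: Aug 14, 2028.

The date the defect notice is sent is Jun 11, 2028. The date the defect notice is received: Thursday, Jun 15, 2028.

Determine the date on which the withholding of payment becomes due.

From Sunday, Jun 11, 2028, 3 business days (Jun 12, Jun 13, Jun 14, skipping weekends) brings us to Wednesday, Jun 14, 2028, which is the last day of the remediation period.
The last day of the response period: 30 calendar days after Jun 14, 2028 is Jul 14, 2028.
The date on which the withholding of payment becomes due: 45 calendar days after Jul 14, 2028 is Aug 28, 2028.

Aug 28, 2028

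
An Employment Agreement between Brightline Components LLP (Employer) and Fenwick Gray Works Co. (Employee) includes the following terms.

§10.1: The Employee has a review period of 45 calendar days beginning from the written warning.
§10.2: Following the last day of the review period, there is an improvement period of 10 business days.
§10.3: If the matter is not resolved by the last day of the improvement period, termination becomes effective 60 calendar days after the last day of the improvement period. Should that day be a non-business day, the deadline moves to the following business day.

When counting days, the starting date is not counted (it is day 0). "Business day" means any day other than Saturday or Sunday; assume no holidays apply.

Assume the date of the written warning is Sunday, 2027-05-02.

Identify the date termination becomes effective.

2027-08-30

Adding 45 calendar days to 2027-05-02 gives 2027-06-16, which is the last day of the review period.
The last day of the improvement period: counting 10 business days from Wednesday, 2027-06-16 (Jun 17, Jun 18, Jun 21, Jun 22, Jun 23, Jun 24, Jun 25, Jun 28, Jun 29, Jun 30, skipping weekends) reaches Wednesday, 2027-06-30.
The date termination becomes effective: 2027-06-30 + 60 days = 2027-08-29. That falls on a Sunday, so it rolls to the next business day, Monday, 2027-08-30.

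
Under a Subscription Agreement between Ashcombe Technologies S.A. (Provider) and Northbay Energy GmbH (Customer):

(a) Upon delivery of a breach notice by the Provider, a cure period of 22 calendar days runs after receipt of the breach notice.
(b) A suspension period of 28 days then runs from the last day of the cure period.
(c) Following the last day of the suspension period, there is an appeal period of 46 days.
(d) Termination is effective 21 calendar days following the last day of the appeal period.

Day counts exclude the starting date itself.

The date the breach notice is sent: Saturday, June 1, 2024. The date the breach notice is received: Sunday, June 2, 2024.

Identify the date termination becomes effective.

The last day of the cure period: 22 calendar days after June 2, 2024 is June 24, 2024.
The last day of the suspension period: June 24, 2024 + 28 days = July 22, 2024.
The last day of the appeal period: July 22, 2024 + 46 days = September 6, 2024.
Adding 21 calendar days to September 6, 2024 gives September 27, 2024, which is the date termination becomes effective.

September 27, 2024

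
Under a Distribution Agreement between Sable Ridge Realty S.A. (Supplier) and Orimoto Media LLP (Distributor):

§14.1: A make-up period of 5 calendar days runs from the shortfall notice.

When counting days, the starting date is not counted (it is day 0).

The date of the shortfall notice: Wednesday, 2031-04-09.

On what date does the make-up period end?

2031-04-14

The last day of the make-up period: 5 calendar days after 2031-04-09 is 2031-04-14.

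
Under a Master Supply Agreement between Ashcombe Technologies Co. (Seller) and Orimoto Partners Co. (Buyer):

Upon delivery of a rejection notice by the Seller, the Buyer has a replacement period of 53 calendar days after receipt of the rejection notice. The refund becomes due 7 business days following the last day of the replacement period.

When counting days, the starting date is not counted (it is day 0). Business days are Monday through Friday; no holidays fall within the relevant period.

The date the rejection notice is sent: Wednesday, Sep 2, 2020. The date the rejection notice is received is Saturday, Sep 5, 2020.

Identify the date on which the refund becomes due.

The last day of the replacement period: 53 calendar days after Sep 5, 2020 is Oct 28, 2020.
The date on which the refund becomes due: counting 7 business days from Wednesday, Oct 28, 2020 (Oct 29, Oct 30, Nov 2, Nov 3, Nov 4, Nov 5, Nov 6, skipping weekends) reaches Friday, Nov 6, 2020.

Nov 6, 2020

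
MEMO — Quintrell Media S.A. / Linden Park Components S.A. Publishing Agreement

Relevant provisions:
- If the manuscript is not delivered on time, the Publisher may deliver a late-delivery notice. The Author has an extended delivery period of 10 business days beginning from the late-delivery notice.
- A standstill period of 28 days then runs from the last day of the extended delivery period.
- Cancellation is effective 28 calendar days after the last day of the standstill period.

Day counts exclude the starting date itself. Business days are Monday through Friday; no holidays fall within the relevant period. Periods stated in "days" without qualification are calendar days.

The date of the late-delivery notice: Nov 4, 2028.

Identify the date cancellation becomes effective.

Jan 12, 2029

The last day of the extended delivery period: 10 business days after Saturday, Nov 4, 2028, skipping weekends — Nov 6, Nov 7, Nov 8, Nov 9, Nov 10, Nov 13, Nov 14, Nov 15, Nov 16, Nov 17 — lands on Friday, Nov 17, 2028.
The last day of the standstill period: Nov 17, 2028 + 28 days = Dec 15, 2028.
Adding 28 calendar days to Dec 15, 2028 gives Jan 12, 2029, which is the date cancellation becomes effective.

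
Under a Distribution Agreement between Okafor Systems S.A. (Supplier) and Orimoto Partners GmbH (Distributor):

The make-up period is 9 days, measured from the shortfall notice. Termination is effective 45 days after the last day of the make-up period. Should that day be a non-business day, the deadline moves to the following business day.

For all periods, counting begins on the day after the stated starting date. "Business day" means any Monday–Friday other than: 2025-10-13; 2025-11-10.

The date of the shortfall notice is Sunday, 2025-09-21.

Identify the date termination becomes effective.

The last day of the make-up period: 9 calendar days after 2025-09-21 is 2025-09-30.
Adding 45 calendar days to 2025-09-30 gives 2025-11-14, which is the date termination becomes effective. 2025-11-14 is a Friday and is not a listed holiday, so no roll-forward applies.

2025-11-14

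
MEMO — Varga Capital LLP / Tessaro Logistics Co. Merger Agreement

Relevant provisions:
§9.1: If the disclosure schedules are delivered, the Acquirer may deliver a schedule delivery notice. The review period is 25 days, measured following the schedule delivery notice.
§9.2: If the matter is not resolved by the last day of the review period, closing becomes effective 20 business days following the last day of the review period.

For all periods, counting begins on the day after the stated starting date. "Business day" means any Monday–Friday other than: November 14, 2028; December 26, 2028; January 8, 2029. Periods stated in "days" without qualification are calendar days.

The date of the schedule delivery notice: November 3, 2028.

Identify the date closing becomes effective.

The last day of the review period: 25 calendar days after November 3, 2028 is November 28, 2028.
The date closing becomes effective: 20 business days after Tuesday, November 28, 2028, skipping weekends and the listed holiday on Dec 26 — Nov 29, Nov 30, Dec 1, Dec 4, …, Dec 22, Dec 25, Dec 27 — lands on Wednesday, December 27, 2028.

December 27, 2028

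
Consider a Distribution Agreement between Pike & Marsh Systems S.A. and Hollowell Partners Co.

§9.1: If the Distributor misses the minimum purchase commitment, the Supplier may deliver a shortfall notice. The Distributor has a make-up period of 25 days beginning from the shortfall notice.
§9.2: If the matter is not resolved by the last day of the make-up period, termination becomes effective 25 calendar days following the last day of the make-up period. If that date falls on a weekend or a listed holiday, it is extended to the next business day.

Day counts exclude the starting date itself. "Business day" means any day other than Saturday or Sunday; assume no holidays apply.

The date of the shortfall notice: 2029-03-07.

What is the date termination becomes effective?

Adding 25 calendar days to 2029-03-07 gives 2029-04-01, which is the last day of the make-up period.
The date termination becomes effective: 25 calendar days after 2029-04-01 is 2029-04-26. 2029-04-26 is a Thursday, so no roll-forward applies.

2029-04-26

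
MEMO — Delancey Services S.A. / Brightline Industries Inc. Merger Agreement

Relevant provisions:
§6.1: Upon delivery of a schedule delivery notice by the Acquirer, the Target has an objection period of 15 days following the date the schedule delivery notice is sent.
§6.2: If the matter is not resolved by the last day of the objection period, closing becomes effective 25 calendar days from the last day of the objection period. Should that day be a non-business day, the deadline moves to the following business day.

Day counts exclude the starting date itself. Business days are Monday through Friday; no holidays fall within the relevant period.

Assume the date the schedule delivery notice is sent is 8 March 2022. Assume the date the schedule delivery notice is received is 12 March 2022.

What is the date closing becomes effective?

Adding 15 calendar days to 8 March 2022 gives 23 March 2022, which is the last day of the objection period.
The date closing becomes effective: 23 March 2022 + 25 days = 17 April 2022. That falls on a Sunday, so it rolls to the next business day, Monday, 18 April 2022.

18 April 2022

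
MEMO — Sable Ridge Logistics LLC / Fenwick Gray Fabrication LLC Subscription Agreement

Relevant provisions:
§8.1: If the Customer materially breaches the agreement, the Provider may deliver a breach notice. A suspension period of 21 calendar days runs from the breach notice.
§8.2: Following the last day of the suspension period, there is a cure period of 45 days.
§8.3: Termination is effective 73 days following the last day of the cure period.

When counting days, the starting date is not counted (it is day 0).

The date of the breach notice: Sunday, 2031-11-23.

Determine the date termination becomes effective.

2032-04-10

The last day of the suspension period: 21 calendar days after 2031-11-23 is 2031-12-14.
Adding 45 calendar days to 2031-12-14 gives 2032-01-28, which is the last day of the cure period.
Adding 73 calendar days to 2032-01-28 gives 2032-04-10, which is the date termination becomes effective.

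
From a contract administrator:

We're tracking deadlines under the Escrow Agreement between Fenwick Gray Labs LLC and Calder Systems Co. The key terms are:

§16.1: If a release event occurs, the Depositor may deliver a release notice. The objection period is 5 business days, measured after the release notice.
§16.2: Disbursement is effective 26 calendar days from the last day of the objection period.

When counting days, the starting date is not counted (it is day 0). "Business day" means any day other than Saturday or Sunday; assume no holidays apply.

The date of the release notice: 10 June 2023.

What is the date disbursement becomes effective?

The last day of the objection period: counting 5 business days from Saturday, 10 June 2023 (Jun 12, Jun 13, Jun 14, Jun 15, Jun 16, skipping weekends) reaches Friday, 16 June 2023.
Adding 26 calendar days to 16 June 2023 gives 12 July 2023, which is the date disbursement becomes effective.

12 July 2023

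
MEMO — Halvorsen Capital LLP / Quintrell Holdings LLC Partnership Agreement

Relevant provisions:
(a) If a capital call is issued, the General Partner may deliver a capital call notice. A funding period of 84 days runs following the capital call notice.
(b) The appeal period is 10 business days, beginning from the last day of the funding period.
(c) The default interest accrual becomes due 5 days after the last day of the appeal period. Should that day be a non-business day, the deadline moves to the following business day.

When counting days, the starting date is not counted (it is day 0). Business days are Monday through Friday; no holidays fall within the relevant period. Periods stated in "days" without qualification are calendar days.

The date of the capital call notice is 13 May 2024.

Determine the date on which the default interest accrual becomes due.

The last day of the funding period: 13 May 2024 + 84 days = 5 August 2024.
The last day of the appeal period: 10 business days after Monday, 5 August 2024, skipping weekends — Aug 6, Aug 7, Aug 8, Aug 9, Aug 12, Aug 13, Aug 14, Aug 15, Aug 16, Aug 19 — lands on Monday, 19 August 2024.
Adding 5 calendar days to 19 August 2024 gives 24 August 2024, which is the date on which the default interest accrual becomes due. That falls on a Saturday, so it rolls to the next business day, Monday, 26 August 2024.

26 August 2024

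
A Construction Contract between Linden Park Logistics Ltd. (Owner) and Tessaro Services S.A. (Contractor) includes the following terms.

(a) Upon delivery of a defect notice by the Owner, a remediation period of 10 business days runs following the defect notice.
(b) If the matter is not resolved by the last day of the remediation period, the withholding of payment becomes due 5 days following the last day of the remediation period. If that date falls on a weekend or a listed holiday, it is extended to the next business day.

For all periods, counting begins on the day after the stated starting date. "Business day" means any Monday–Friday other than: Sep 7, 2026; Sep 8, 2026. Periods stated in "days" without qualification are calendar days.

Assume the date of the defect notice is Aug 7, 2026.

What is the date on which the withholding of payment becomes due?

Aug 26, 2026

The last day of the remediation period: counting 10 business days from Friday, Aug 7, 2026 (Aug 10, Aug 11, Aug 12, Aug 13, Aug 14, Aug 17, Aug 18, Aug 19, Aug 20, Aug 21, skipping weekends) reaches Friday, Aug 21, 2026.
The date on which the withholding of payment becomes due: Aug 21, 2026 + 5 days = Aug 26, 2026. Aug 26, 2026 is a Wednesday and is not a listed holiday, so no roll-forward applies.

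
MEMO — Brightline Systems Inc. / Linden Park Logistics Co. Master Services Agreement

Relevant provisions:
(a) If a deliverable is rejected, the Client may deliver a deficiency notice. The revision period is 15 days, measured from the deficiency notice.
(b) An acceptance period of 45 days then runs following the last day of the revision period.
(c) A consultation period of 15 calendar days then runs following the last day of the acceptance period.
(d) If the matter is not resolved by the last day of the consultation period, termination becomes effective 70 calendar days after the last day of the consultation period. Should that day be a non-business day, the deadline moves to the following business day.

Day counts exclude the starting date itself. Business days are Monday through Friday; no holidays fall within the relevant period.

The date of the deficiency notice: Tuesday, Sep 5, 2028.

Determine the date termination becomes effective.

The last day of the revision period: 15 calendar days after Sep 5, 2028 is Sep 20, 2028.
The last day of the acceptance period: 45 calendar days after Sep 20, 2028 is Nov 4, 2028.
The last day of the consultation period: 15 calendar days after Nov 4, 2028 is Nov 19, 2028.
The date termination becomes effective: 70 calendar days after Nov 19, 2028 is Jan 28, 2029. That falls on a Sunday, so it rolls to the next business day, Monday, Jan 29, 2029.

Jan 29, 2029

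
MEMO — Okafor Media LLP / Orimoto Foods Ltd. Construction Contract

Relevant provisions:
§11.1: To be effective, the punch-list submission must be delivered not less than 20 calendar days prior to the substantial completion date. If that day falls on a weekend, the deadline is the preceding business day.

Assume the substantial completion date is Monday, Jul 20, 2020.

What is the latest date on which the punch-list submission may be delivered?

Jun 30, 2020

Jul 20, 2020 minus 20 days is Jun 30, 2020. That is a Tuesday, so no adjustment is needed.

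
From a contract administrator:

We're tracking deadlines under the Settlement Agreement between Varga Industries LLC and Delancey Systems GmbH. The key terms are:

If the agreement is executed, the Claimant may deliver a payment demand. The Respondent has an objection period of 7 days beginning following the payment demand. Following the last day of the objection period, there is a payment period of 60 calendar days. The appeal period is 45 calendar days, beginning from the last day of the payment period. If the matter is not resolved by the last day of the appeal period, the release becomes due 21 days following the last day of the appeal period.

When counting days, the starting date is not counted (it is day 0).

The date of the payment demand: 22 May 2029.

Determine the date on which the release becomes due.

The last day of the objection period: 22 May 2029 + 7 days = 29 May 2029.
Adding 60 calendar days to 29 May 2029 gives 28 July 2029, which is the last day of the payment period.
Adding 45 calendar days to 28 July 2029 gives 11 September 2029, which is the last day of the appeal period.
The date on which the release becomes due: 11 September 2029 + 21 days = 2 October 2029.

2 October 2029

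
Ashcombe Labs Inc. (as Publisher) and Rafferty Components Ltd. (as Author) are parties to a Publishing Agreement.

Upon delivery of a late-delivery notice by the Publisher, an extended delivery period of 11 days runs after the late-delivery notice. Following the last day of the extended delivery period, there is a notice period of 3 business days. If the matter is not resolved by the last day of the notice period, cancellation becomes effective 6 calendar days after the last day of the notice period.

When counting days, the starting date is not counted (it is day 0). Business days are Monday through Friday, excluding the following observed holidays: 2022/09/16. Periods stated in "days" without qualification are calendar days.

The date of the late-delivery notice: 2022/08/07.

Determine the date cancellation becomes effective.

Adding 11 calendar days to 2022/08/07 gives 2022/08/18, which is the last day of the extended delivery period.
The last day of the notice period: 3 business days after Thursday, 2022/08/18, skipping weekends — Aug 19, Aug 22, Aug 23 — lands on Tuesday, 2022/08/23.
The date cancellation becomes effective: 2022/08/23 + 6 days = 2022/08/29.

2022/08/29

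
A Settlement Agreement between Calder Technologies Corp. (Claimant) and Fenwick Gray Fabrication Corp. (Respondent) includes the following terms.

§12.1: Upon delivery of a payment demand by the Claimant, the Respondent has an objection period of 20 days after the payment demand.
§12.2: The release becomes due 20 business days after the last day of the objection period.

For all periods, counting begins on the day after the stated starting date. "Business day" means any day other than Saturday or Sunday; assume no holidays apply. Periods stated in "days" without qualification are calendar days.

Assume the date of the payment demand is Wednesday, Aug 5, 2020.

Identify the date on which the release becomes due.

Sep 22, 2020

The last day of the objection period: Aug 5, 2020 + 20 days = Aug 25, 2020.
The date on which the release becomes due: 20 business days after Tuesday, Aug 25, 2020, skipping weekends — Aug 26, Aug 27, Aug 28, Aug 31, …, Sep 18, Sep 21, Sep 22 — lands on Tuesday, Sep 22, 2020.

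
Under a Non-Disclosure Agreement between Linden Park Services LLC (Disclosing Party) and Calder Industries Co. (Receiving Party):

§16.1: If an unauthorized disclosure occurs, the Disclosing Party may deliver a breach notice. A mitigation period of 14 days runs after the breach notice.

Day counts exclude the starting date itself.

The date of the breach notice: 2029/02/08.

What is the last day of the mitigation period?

2029/02/22

Adding 14 calendar days to 2029/02/08 gives 2029/02/22, which is the last day of the mitigation period.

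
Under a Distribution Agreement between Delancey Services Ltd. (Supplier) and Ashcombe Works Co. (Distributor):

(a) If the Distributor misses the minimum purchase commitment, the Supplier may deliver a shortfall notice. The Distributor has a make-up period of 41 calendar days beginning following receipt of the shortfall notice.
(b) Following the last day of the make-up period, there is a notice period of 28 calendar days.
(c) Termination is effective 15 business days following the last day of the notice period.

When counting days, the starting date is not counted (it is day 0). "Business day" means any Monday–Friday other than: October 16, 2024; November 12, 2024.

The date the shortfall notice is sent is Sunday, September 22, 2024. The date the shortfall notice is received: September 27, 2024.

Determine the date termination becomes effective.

The last day of the make-up period: September 27, 2024 + 41 days = November 7, 2024.
Adding 28 calendar days to November 7, 2024 gives December 5, 2024, which is the last day of the notice period.
The date termination becomes effective: 15 business days after Thursday, December 5, 2024, skipping weekends — Dec 6, Dec 9, Dec 10, Dec 11, …, Dec 24, Dec 25, Dec 26 — lands on Thursday, December 26, 2024.

December 26, 2024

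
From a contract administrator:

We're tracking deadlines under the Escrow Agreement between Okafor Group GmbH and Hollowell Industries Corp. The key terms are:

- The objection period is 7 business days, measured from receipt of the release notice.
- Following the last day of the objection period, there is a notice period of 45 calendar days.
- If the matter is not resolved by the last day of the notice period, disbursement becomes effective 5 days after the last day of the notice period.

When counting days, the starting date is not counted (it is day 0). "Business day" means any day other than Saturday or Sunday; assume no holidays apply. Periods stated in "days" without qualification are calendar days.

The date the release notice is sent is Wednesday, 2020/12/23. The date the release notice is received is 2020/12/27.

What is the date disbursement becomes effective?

2021/02/24

From Sunday, 2020/12/27, 7 business days (Dec 28, Dec 29, Dec 30, Dec 31, Jan 1, Jan 4, Jan 5, skipping weekends) brings us to Tuesday, 2021/01/05, which is the last day of the objection period.
Adding 45 calendar days to 2021/01/05 gives 2021/02/19, which is the last day of the notice period.
The date disbursement becomes effective: 5 calendar days after 2021/02/19 is 2021/02/24.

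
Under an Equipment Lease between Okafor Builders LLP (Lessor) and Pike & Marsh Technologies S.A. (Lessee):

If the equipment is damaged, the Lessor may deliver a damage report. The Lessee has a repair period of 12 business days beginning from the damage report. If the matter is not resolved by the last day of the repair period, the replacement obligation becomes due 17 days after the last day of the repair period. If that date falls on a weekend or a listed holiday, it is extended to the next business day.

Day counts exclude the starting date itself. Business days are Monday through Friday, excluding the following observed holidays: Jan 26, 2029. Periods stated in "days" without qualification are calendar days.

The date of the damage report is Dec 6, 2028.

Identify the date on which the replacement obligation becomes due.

From Wednesday, Dec 6, 2028, 12 business days (Dec 7, Dec 8, Dec 11, Dec 12, …, Dec 20, Dec 21, Dec 22, skipping weekends) brings us to Friday, Dec 22, 2028, which is the last day of the repair period.
Adding 17 calendar days to Dec 22, 2028 gives Jan 8, 2029, which is the date on which the replacement obligation becomes due. Jan 8, 2029 is a Monday and is not a listed holiday, so no roll-forward applies.

Jan 8, 2029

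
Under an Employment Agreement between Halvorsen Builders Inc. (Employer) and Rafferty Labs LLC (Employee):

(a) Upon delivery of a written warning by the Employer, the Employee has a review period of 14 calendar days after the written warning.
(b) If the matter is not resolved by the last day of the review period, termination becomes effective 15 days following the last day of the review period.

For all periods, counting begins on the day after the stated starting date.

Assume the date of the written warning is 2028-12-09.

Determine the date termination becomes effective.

2029-01-07

Adding 14 calendar days to 2028-12-09 gives 2028-12-23, which is the last day of the review period.
The date termination becomes effective: 2028-12-23 + 15 days = 2029-01-07.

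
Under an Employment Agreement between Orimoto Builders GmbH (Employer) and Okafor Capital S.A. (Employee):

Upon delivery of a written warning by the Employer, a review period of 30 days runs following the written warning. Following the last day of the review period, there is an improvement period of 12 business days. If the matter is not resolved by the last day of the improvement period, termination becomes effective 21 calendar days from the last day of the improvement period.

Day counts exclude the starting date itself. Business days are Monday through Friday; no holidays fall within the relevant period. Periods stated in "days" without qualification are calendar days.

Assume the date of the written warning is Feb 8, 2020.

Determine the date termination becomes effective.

Apr 15, 2020

The last day of the review period: 30 calendar days after Feb 8, 2020 is Mar 9, 2020.
The last day of the improvement period: 12 business days after Monday, Mar 9, 2020, skipping weekends — Mar 10, Mar 11, Mar 12, Mar 13, …, Mar 23, Mar 24, Mar 25 — lands on Wednesday, Mar 25, 2020.
Adding 21 calendar days to Mar 25, 2020 gives Apr 15, 2020, which is the date termination becomes effective.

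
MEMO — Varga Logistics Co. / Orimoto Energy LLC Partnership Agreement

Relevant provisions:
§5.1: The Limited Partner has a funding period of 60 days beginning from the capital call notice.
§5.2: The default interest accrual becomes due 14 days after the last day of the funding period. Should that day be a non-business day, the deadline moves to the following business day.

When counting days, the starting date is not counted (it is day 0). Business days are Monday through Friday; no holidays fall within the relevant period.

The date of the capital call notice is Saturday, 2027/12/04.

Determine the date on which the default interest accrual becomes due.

2028/02/16

Adding 60 calendar days to 2027/12/04 gives 2028/02/02, which is the last day of the funding period.
Adding 14 calendar days to 2028/02/02 gives 2028/02/16, which is the date on which the default interest accrual becomes due. 2028/02/16 is a Wednesday, so no roll-forward applies.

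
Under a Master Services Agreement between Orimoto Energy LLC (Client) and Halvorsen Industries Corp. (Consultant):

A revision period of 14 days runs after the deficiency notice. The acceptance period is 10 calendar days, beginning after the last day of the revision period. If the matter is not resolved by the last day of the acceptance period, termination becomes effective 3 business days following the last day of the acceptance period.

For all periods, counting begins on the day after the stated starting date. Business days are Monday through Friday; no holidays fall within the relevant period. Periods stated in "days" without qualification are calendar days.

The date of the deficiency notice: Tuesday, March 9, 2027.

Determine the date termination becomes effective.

April 7, 2027

Adding 14 calendar days to March 9, 2027 gives March 23, 2027, which is the last day of the revision period.
The last day of the acceptance period: 10 calendar days after March 23, 2027 is April 2, 2027.
From Friday, April 2, 2027, 3 business days (Apr 5, Apr 6, Apr 7, skipping weekends) brings us to Wednesday, April 7, 2027, which is the date termination becomes effective.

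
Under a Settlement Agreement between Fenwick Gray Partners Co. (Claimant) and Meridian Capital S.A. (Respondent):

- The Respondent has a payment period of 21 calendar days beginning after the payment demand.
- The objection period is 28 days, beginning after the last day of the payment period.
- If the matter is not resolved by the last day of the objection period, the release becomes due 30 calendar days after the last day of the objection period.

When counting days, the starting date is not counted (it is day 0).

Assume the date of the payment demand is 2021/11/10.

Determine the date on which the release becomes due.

The last day of the payment period: 21 calendar days after 2021/11/10 is 2021/12/01.
The last day of the objection period: 28 calendar days after 2021/12/01 is 2021/12/29.
Adding 30 calendar days to 2021/12/29 gives 2022/01/28, which is the date on which the release becomes due.

2022/01/28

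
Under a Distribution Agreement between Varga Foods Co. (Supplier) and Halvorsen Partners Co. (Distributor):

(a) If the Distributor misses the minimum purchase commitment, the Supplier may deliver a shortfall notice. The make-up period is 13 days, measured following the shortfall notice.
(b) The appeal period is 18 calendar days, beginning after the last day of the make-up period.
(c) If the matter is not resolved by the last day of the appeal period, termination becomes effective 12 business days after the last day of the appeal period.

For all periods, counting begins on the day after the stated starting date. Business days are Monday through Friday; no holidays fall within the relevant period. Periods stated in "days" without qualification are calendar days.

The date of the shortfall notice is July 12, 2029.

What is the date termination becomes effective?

August 28, 2029

The last day of the make-up period: 13 calendar days after July 12, 2029 is July 25, 2029.
Adding 18 calendar days to July 25, 2029 gives August 12, 2029, which is the last day of the appeal period.
From Sunday, August 12, 2029, 12 business days (Aug 13, Aug 14, Aug 15, Aug 16, …, Aug 24, Aug 27, Aug 28, skipping weekends) brings us to Tuesday, August 28, 2029, which is the date termination becomes effective.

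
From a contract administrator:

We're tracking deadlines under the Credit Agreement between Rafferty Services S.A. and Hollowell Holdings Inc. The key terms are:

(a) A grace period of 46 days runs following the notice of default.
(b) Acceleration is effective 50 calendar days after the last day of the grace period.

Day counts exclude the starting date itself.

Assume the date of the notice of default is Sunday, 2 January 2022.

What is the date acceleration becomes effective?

Adding 46 calendar days to 2 January 2022 gives 17 February 2022, which is the last day of the grace period.
The date acceleration becomes effective: 50 calendar days after 17 February 2022 is 8 April 2022.

8 April 2022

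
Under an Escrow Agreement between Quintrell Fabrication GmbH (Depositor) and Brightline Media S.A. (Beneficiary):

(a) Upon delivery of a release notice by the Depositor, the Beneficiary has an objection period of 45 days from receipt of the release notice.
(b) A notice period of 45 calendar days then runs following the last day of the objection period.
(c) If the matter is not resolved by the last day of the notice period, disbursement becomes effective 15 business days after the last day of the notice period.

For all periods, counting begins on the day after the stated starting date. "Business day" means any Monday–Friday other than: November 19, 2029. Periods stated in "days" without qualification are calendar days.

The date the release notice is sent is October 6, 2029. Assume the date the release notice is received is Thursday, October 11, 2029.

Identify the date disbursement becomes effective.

Adding 45 calendar days to October 11, 2029 gives November 25, 2029, which is the last day of the objection period.
Adding 45 calendar days to November 25, 2029 gives January 9, 2030, which is the last day of the notice period.
From Wednesday, January 9, 2030, 15 business days (Jan 10, Jan 11, Jan 14, Jan 15, …, Jan 28, Jan 29, Jan 30, skipping weekends) brings us to Wednesday, January 30, 2030, which is the date disbursement becomes effective.

January 30, 2030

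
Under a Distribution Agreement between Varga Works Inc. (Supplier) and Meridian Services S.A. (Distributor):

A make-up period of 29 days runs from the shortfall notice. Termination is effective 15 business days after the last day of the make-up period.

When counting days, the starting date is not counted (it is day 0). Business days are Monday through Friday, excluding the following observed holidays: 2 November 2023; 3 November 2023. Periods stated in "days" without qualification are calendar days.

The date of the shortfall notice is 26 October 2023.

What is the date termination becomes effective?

15 December 2023

Adding 29 calendar days to 26 October 2023 gives 24 November 2023, which is the last day of the make-up period.
The date termination becomes effective: 15 business days after Friday, 24 November 2023, skipping weekends — Nov 27, Nov 28, Nov 29, Nov 30, …, Dec 13, Dec 14, Dec 15 — lands on Friday, 15 December 2023.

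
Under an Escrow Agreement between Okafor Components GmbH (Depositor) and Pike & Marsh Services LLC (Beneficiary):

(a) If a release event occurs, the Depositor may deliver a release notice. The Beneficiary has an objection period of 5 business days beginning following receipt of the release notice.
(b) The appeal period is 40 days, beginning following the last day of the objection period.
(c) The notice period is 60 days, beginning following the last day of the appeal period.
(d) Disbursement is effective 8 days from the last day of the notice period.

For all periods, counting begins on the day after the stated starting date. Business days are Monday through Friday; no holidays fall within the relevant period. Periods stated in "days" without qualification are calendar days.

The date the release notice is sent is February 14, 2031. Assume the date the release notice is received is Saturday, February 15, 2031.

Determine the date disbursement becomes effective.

June 9, 2031

The last day of the objection period: 5 business days after Saturday, February 15, 2031, skipping weekends — Feb 17, Feb 18, Feb 19, Feb 20, Feb 21 — lands on Friday, February 21, 2031.
The last day of the appeal period: February 21, 2031 + 40 days = April 2, 2031.
The last day of the notice period: April 2, 2031 + 60 days = June 1, 2031.
The date disbursement becomes effective: June 1, 2031 + 8 days = June 9, 2031.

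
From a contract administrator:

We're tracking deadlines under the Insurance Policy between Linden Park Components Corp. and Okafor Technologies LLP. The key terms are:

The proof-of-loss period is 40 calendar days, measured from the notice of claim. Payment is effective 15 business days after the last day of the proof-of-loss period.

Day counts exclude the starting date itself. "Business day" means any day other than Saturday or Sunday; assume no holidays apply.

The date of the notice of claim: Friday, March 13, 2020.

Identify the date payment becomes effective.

May 13, 2020

The last day of the proof-of-loss period: 40 calendar days after March 13, 2020 is April 22, 2020.
The date payment becomes effective: 15 business days after Wednesday, April 22, 2020, skipping weekends — Apr 23, Apr 24, Apr 27, Apr 28, …, May 11, May 12, May 13 — lands on Wednesday, May 13, 2020.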